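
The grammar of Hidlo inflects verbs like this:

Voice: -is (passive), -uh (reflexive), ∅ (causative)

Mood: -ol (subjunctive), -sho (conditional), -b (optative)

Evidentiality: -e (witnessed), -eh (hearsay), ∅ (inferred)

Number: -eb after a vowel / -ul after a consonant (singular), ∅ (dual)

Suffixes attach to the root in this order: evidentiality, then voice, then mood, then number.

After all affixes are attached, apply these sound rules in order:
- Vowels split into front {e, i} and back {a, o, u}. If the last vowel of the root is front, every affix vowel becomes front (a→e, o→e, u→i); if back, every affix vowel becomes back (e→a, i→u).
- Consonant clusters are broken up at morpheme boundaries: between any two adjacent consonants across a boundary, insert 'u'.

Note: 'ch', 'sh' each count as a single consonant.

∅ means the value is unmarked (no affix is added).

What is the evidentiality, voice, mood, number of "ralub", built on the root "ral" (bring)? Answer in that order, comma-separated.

Segment: ral-b.
evidentiality: ∅ → inferred.
voice: ∅ → causative.
mood: -b → optative.
number: ∅ → dual.

inferred, causative, optative, dual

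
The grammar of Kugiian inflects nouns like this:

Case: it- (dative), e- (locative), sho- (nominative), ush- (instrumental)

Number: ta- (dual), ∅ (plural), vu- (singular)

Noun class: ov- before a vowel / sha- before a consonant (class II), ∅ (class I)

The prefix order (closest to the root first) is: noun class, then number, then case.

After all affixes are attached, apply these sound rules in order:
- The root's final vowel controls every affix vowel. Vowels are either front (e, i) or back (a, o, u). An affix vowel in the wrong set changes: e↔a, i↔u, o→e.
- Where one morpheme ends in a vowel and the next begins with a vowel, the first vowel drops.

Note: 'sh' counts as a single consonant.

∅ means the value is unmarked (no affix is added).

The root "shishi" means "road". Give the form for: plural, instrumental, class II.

Attach noun class class II sha- (before consonant 'sh') → shashishi.
number = plural: zero marking, form stays shashishi.
Attach case instrumental ush- → ushshashishi.
Apply vowel harmony: ushshashishi → ishsheshishi.
Vowel deletion: no change.

ishsheshishi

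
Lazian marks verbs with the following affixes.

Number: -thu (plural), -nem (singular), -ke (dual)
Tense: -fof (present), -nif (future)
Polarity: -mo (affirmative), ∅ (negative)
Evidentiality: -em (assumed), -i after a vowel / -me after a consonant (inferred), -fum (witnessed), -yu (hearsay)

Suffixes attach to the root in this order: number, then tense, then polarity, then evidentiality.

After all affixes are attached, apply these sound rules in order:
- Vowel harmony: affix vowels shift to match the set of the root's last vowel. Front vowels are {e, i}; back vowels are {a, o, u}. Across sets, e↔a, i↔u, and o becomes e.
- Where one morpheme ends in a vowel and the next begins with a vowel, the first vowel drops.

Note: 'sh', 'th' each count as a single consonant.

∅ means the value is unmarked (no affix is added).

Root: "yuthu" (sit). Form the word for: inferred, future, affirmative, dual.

yuthukanufmu

Attach number dual -ke → yuthuke.
Attach tense future -nif → yuthukenif.
Attach polarity affirmative -mo → yuthukenifmo.
Attach evidentiality inferred -i (after vowel 'o') → yuthukenifmoi.
Apply vowel harmony: yuthukenifmoi → yuthukanufmou.
Apply vowel deletion: yuthukanufmou → yuthukanufmu.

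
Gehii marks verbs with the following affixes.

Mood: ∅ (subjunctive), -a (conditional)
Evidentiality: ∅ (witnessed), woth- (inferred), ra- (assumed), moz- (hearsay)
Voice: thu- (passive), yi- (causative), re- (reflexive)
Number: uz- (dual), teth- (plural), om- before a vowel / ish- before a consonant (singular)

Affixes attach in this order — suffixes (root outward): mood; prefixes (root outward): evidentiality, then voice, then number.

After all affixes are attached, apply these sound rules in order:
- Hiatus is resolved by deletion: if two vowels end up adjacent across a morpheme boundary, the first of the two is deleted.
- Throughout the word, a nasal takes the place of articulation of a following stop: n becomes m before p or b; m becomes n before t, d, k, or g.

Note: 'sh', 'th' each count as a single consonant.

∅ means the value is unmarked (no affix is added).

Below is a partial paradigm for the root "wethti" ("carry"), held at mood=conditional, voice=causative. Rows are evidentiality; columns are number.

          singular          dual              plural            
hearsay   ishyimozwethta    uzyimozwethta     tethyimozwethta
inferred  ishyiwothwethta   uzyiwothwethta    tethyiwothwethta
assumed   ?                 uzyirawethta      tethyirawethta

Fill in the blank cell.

Attach mood conditional -a → wethtia.
Attach evidentiality assumed ra- → rawethtia.
Attach voice causative yi- → yirawethtia.
Attach number singular ish- (before consonant 'y') → ishyirawethtia.
Apply vowel deletion: ishyirawethtia → ishyirawethta.
Nasal assimilation: no change.

ishyirawethta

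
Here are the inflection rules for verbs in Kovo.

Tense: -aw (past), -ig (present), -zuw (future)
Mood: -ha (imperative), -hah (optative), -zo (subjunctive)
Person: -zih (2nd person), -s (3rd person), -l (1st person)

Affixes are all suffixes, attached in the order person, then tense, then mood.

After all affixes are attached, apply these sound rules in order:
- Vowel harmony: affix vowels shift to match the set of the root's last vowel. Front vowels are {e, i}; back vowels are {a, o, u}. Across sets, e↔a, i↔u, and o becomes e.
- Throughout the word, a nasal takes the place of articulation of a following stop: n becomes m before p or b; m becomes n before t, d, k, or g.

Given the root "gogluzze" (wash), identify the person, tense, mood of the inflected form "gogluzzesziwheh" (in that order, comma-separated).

3rd person, future, optative

Segment: gogluzze-s-zuw-hah.
person: -s → 3rd person.
tense: -zuw → future.
mood: -hah → optative.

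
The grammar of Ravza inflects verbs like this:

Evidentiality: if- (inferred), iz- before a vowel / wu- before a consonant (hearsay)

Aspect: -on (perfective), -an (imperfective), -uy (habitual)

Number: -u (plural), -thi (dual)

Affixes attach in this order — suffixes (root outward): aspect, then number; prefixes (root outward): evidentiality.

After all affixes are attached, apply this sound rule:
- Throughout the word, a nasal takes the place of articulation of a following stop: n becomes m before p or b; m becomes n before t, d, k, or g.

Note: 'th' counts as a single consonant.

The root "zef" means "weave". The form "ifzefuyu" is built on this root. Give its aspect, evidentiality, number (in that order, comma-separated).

Segment: if-zef-uy-u.
aspect: -uy → habitual.
evidentiality: if- → inferred.
number: -u → plural.

habitual, inferred, plural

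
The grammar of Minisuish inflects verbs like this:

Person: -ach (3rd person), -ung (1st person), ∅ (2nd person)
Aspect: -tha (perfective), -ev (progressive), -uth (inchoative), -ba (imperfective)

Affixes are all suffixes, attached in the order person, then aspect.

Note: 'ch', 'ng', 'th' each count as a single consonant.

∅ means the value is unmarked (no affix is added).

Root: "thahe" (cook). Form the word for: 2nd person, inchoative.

person = 2nd person: zero marking, form stays thahe.
Attach aspect inchoative -uth → thaheuth.

thaheuth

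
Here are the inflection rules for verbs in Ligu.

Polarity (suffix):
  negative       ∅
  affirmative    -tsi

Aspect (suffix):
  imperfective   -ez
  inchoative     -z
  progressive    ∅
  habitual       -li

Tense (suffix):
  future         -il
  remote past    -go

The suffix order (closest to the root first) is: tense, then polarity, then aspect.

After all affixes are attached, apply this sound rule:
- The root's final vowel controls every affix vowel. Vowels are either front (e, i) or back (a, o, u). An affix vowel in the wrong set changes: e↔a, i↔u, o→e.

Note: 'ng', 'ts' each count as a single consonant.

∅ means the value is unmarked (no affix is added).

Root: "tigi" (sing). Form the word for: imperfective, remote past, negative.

tigigeez

Attach tense remote past -go → tigigo.
polarity = negative: zero marking, form stays tigigo.
Attach aspect imperfective -ez → tigigoez.
Apply vowel harmony: tigigoez → tigigeez.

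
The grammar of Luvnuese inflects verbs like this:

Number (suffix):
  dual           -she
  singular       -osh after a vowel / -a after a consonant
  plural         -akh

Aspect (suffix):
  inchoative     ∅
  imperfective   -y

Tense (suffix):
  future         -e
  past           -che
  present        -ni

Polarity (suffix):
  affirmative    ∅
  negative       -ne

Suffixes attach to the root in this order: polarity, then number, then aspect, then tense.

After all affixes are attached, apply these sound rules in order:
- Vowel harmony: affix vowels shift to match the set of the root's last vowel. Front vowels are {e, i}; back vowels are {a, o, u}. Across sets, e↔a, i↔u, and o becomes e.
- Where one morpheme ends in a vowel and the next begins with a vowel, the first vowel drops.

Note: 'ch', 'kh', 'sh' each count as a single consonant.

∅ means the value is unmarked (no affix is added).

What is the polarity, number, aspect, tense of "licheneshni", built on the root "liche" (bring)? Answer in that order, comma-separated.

negative, singular, inchoative, present

Segment: liche-ne-osh-ni.
polarity: -ne → negative.
number: -osh/a → singular.
aspect: ∅ → inchoative.
tense: -ni → present.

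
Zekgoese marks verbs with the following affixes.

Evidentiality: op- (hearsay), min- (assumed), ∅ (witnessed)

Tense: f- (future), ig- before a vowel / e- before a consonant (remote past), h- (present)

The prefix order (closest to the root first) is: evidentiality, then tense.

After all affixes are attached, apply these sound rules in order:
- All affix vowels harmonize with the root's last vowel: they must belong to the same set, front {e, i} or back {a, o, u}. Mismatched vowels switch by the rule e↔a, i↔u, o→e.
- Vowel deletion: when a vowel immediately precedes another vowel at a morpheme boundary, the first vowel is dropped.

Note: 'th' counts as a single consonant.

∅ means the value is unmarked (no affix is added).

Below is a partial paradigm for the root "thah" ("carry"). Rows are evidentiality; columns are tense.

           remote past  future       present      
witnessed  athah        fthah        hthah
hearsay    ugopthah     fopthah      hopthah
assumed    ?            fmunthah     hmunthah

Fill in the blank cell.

Attach evidentiality assumed min- → minthah.
Attach tense remote past e- (before consonant 'm') → eminthah.
Apply vowel harmony: eminthah → amunthah.
Vowel deletion: no change.

amunthah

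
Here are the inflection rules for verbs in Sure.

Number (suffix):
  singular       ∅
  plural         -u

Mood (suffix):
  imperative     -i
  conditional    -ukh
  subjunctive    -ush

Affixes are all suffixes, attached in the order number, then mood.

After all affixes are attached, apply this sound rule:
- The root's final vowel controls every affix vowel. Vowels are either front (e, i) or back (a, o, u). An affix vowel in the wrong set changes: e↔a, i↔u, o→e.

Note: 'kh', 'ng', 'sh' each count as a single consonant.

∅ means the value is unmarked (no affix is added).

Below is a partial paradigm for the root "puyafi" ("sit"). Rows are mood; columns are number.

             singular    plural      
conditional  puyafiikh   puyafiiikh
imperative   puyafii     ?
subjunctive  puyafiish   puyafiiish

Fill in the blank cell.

Attach number plural -u → puyafiu.
Attach mood imperative -i → puyafiui.
Apply vowel harmony: puyafiui → puyafiii.

puyafiii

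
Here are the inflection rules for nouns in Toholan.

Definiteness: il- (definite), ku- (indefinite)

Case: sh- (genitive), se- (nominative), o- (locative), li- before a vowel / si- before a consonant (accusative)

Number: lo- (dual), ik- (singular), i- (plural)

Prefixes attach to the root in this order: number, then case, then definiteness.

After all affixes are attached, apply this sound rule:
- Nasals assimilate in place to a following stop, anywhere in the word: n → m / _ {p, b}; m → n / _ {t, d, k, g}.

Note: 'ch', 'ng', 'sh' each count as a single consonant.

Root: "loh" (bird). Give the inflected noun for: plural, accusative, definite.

Attach number plural i- → iloh.
Attach case accusative li- (before vowel 'i') → liiloh.
Attach definiteness definite il- → illiiloh.
Nasal assimilation: no change.

illiiloh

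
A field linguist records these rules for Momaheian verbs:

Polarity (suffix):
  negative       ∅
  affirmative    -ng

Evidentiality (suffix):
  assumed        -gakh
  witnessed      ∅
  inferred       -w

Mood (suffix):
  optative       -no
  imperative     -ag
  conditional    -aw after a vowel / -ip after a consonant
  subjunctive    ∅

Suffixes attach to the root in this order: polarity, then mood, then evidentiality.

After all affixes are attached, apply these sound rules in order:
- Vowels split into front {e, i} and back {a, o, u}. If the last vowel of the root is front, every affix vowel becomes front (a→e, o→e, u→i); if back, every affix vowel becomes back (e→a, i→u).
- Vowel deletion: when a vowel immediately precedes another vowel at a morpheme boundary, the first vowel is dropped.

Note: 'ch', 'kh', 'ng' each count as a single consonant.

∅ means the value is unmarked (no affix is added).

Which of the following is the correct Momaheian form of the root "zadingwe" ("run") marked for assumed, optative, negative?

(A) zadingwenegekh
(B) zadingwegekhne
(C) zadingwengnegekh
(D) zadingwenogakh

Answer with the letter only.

A

polarity = negative: zero marking, form stays zadingwe.
Attach mood optative -no → zadingweno.
Attach evidentiality assumed -gakh → zadingwenogakh.
Apply vowel harmony: zadingwenogakh → zadingwenegekh.
Vowel deletion: no change.
So the correct form is zadingwenegekh, option (A).
(B) zadingwegekhne is wrong: it has the affixes in the wrong order.
(C) zadingwengnegekh is wrong: it uses affirmative instead of negative for polarity.
(D) zadingwenogakh is wrong: it fails to apply the sound rule(s).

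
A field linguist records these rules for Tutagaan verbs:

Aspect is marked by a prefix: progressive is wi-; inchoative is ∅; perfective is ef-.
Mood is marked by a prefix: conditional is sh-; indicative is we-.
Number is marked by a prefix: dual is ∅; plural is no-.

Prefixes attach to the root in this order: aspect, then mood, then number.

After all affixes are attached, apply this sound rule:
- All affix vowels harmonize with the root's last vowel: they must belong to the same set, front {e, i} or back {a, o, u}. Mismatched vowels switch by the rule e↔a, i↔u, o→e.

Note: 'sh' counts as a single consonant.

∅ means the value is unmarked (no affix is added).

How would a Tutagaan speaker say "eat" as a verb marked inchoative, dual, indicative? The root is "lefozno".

walefozno

aspect = inchoative: zero marking, form stays lefozno.
Attach mood indicative we- → welefozno.
number = dual: zero marking, form stays welefozno.
Apply vowel harmony: welefozno → walefozno.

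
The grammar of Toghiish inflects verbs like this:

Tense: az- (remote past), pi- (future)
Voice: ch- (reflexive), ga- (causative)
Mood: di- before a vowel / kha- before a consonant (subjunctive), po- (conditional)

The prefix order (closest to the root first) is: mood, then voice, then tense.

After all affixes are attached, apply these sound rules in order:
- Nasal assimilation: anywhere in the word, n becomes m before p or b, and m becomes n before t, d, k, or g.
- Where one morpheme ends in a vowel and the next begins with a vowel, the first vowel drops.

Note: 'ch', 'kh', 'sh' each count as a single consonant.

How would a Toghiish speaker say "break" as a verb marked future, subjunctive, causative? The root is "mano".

Attach mood subjunctive kha- (before consonant 'm') → khamano.
Attach voice causative ga- → gakhamano.
Attach tense future pi- → pigakhamano.
Nasal assimilation: no change.
Vowel deletion: no change.

pigakhamano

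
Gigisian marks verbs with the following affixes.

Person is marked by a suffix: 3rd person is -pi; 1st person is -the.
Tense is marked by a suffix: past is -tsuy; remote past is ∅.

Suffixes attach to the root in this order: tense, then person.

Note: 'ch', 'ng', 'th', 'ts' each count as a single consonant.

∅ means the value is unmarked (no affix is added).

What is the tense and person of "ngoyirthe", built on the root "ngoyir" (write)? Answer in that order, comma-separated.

Segment: ngoyir-the.
tense: ∅ → remote past.
person: -the → 1st person.

remote past, 1st person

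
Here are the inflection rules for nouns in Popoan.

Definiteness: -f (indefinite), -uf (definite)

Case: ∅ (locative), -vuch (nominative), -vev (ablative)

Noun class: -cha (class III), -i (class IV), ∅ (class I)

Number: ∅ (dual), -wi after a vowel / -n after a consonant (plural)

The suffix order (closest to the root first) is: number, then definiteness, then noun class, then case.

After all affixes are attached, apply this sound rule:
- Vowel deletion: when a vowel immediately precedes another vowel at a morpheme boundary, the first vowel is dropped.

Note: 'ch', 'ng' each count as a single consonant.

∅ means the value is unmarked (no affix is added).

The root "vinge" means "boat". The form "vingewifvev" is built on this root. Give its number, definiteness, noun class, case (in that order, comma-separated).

plural, indefinite, class I, ablative

Segment: vinge-wi-f-vev.
number: -wi/n → plural.
definiteness: -f → indefinite.
noun class: ∅ → class I.
case: -vev → ablative.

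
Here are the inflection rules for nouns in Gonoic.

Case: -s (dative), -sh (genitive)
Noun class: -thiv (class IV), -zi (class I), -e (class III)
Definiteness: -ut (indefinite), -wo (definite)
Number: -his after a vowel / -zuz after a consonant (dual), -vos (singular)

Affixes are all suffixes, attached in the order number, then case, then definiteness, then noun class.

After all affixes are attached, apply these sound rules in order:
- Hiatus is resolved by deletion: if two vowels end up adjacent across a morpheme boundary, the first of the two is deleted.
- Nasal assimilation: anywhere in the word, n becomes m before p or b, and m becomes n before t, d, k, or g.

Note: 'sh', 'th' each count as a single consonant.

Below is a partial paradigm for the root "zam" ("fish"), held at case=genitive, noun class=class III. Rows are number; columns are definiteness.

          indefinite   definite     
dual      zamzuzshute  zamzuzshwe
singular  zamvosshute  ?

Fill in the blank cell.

zamvosshwe

Attach number singular -vos → zamvos.
Attach case genitive -sh → zamvossh.
Attach definiteness definite -wo → zamvosshwo.
Attach noun class class III -e → zamvosshwoe.
Apply vowel deletion: zamvosshwoe → zamvosshwe.
Nasal assimilation: no change.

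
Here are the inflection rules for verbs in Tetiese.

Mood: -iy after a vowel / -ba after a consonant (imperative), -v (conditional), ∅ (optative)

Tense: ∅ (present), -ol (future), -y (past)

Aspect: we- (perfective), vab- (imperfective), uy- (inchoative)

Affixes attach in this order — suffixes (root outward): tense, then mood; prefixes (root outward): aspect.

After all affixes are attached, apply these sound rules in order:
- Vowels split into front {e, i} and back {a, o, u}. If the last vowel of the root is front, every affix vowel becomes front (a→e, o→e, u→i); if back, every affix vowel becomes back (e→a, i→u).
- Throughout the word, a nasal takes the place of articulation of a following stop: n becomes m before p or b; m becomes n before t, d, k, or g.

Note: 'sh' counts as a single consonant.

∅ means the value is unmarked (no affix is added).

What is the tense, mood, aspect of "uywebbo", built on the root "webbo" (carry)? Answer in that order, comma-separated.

Segment: uy-webbo.
tense: ∅ → present.
mood: ∅ → optative.
aspect: uy- → inchoative.

present, optative, inchoative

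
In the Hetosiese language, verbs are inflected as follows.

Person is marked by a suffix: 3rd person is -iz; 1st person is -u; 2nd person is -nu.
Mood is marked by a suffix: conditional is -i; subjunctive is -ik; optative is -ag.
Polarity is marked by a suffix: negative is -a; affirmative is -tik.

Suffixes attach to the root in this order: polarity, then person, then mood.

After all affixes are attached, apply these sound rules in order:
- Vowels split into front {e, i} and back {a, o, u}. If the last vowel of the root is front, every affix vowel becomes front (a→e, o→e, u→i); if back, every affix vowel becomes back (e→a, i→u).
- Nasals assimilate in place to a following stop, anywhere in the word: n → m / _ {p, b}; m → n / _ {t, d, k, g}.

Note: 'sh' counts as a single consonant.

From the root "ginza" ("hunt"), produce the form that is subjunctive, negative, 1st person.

Attach polarity negative -a → ginzaa.
Attach person 1st person -u → ginzaau.
Attach mood subjunctive -ik → ginzaauik.
Apply vowel harmony: ginzaauik → ginzaauuk.
Nasal assimilation: no change.

ginzaauuk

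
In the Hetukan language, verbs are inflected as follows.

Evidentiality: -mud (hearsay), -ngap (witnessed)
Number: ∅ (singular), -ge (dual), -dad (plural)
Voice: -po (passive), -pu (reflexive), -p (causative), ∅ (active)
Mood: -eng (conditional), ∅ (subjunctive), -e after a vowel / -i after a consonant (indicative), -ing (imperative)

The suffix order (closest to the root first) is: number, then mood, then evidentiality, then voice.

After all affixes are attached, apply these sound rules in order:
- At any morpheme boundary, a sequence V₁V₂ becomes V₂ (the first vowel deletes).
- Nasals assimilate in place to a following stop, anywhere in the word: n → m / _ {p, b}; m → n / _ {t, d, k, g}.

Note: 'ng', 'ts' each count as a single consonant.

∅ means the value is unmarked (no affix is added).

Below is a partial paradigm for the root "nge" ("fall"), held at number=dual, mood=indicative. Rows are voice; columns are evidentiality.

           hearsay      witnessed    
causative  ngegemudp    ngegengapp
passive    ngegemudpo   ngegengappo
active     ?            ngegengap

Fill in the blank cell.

Attach number dual -ge → ngege.
Attach mood indicative -e (after vowel 'e') → ngegee.
Attach evidentiality hearsay -mud → ngegeemud.
voice = active: zero marking, form stays ngegeemud.
Apply vowel deletion: ngegeemud → ngegemud.
Nasal assimilation: no change.

ngegemud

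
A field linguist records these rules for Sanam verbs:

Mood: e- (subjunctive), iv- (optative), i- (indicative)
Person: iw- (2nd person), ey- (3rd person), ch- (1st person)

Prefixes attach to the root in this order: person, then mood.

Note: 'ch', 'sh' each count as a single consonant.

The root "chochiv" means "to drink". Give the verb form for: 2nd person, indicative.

iiwchochiv

Attach person 2nd person iw- → iwchochiv.
Attach mood indicative i- → iiwchochiv.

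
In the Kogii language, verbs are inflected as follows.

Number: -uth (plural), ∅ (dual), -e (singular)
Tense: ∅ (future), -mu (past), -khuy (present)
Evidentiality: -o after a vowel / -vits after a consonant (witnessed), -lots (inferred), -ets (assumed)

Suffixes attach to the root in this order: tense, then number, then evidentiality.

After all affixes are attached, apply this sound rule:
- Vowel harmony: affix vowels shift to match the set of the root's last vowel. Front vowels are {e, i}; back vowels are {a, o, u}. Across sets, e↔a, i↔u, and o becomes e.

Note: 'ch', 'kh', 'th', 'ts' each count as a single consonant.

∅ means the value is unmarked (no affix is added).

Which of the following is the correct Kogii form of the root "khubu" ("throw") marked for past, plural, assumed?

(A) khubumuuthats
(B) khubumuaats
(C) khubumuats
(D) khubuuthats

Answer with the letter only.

Attach tense past -mu → khubumu.
Attach number plural -uth → khubumuuth.
Attach evidentiality assumed -ets → khubumuuthets.
Apply vowel harmony: khubumuuthets → khubumuuthats.
So the correct form is khubumuuthats, option (A).
(B) khubumuaats is wrong: it uses singular instead of plural for number.
(C) khubumuats is wrong: it uses dual instead of plural for number.
(D) khubuuthats is wrong: it uses future instead of past for tense.

A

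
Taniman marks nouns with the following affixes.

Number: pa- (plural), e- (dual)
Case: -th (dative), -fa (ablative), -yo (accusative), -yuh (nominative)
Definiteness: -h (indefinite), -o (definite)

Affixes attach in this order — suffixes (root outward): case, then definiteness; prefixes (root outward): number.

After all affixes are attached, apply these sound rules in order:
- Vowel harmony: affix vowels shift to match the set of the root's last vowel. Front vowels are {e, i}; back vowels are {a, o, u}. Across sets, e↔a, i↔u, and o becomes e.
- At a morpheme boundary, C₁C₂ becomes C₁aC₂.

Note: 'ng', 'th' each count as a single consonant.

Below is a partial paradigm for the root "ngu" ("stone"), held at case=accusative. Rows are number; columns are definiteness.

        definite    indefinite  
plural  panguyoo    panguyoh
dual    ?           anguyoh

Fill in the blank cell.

anguyoo

Attach case accusative -yo → nguyo.
Attach number dual e- → enguyo.
Attach definiteness definite -o → enguyoo.
Apply vowel harmony: enguyoo → anguyoo.
Epenthesis: no change.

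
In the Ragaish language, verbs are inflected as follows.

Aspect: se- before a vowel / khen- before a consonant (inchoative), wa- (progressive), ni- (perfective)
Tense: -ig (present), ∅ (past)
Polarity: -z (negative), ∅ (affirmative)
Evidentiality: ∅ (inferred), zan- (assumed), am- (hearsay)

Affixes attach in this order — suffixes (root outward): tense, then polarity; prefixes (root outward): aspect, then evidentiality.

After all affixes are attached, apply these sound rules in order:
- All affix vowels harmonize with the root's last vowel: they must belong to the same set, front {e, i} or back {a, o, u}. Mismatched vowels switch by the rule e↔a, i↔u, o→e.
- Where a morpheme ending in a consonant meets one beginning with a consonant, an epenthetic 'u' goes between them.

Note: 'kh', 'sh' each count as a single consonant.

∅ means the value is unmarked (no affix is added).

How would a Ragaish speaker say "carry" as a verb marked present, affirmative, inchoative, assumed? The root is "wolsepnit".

zenukhenuwolsepnitig

Attach tense present -ig → wolsepnitig.
Attach aspect inchoative khen- (before consonant 'w') → khenwolsepnitig.
polarity = affirmative: zero marking, form stays khenwolsepnitig.
Attach evidentiality assumed zan- → zankhenwolsepnitig.
Apply vowel harmony: zankhenwolsepnitig → zenkhenwolsepnitig.
Apply epenthesis: zenkhenwolsepnitig → zenukhenuwolsepnitig.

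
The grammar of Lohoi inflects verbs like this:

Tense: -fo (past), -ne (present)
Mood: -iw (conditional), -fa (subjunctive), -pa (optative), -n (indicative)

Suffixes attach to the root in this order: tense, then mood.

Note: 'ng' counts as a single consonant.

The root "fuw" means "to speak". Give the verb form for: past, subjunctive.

fuwfofa

Attach tense past -fo → fuwfo.
Attach mood subjunctive -fa → fuwfofa.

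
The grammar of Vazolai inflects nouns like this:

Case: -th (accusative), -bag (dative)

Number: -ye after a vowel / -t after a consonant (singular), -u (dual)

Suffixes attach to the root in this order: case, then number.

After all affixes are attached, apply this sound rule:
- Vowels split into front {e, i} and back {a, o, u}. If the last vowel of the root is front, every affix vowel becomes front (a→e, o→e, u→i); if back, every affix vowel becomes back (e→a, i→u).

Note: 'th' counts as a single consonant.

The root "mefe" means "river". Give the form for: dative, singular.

mefebegt

Attach case dative -bag → mefebag.
Attach number singular -t (after consonant 'g') → mefebagt.
Apply vowel harmony: mefebagt → mefebegt.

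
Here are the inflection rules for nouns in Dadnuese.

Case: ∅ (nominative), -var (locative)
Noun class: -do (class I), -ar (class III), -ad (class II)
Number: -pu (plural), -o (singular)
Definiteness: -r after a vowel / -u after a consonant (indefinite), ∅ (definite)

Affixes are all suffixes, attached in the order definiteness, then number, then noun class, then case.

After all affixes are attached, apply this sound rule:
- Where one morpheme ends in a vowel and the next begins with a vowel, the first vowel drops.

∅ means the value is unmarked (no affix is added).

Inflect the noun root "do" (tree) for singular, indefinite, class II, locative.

doradvar

Attach definiteness indefinite -r (after vowel 'o') → dor.
Attach number singular -o → doro.
Attach noun class class II -ad → doroad.
Attach case locative -var → doroadvar.
Apply vowel deletion: doroadvar → doradvar.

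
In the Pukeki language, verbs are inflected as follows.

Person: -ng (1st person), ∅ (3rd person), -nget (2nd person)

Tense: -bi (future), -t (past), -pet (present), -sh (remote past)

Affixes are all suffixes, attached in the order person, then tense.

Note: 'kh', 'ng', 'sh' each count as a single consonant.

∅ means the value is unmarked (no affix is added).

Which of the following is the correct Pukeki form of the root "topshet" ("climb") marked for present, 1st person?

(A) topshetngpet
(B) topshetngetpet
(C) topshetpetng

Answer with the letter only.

Attach person 1st person -ng → topshetng.
Attach tense present -pet → topshetngpet.
So the correct form is topshetngpet, option (A).
(C) topshetpetng is wrong: it has the affixes in the wrong order.
(B) topshetngetpet is wrong: it uses 2nd person instead of 1st person for person.

A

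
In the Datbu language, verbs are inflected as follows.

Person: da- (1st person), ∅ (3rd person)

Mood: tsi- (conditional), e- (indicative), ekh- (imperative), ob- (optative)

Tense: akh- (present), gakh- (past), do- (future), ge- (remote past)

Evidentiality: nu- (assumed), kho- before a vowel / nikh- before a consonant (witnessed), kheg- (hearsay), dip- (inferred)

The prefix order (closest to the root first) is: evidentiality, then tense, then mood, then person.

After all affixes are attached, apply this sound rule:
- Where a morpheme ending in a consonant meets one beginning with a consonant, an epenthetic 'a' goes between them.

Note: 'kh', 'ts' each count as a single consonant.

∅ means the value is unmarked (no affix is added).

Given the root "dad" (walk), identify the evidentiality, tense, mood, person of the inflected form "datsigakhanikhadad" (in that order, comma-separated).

witnessed, past, conditional, 1st person

Segment: da-tsi-gakh-nikh-dad.
evidentiality: kho/nikh- → witnessed.
tense: gakh- → past.
mood: tsi- → conditional.
person: da- → 1st person.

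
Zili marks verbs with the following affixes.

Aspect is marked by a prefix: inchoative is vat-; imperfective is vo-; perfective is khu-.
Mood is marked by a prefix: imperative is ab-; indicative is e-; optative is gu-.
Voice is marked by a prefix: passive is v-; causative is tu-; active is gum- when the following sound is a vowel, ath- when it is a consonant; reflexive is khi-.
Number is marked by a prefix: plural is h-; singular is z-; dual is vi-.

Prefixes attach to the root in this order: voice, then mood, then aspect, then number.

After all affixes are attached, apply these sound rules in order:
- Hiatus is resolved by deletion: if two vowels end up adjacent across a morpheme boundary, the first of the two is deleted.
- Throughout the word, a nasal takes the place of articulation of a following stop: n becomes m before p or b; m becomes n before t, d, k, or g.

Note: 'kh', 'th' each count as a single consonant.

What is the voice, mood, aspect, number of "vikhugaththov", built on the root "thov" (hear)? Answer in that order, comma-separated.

Segment: vi-khu-gu-ath-thov.
voice: gum/ath- → active.
mood: gu- → optative.
aspect: khu- → perfective.
number: vi- → dual.

active, optative, perfective, dual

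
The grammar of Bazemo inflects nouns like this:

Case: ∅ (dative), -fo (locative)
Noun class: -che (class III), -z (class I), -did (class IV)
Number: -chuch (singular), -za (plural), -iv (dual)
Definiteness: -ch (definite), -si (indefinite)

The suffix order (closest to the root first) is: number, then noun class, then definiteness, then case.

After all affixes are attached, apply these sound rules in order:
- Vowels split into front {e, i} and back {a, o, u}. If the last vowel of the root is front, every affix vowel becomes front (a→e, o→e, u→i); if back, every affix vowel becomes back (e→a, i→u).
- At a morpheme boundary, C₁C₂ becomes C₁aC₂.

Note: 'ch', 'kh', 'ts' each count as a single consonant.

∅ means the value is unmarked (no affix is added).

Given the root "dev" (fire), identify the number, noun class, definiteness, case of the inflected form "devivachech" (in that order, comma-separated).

Segment: dev-iv-che-ch.
number: -iv → dual.
noun class: -che → class III.
definiteness: -ch → definite.
case: ∅ → dative.

dual, class III, definite, dative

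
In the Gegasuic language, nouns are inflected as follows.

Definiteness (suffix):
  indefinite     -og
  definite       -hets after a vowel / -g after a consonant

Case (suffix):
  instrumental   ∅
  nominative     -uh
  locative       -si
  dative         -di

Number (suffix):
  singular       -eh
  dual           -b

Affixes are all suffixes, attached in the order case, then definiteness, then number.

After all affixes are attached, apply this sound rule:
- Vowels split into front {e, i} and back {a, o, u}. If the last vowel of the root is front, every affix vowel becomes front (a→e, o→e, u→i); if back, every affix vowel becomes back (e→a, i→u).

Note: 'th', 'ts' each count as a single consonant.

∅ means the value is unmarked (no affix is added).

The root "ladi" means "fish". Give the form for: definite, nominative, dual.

Attach case nominative -uh → ladiuh.
Attach definiteness definite -g (after consonant 'h') → ladiuhg.
Attach number dual -b → ladiuhgb.
Apply vowel harmony: ladiuhgb → ladiihgb.

ladiihgb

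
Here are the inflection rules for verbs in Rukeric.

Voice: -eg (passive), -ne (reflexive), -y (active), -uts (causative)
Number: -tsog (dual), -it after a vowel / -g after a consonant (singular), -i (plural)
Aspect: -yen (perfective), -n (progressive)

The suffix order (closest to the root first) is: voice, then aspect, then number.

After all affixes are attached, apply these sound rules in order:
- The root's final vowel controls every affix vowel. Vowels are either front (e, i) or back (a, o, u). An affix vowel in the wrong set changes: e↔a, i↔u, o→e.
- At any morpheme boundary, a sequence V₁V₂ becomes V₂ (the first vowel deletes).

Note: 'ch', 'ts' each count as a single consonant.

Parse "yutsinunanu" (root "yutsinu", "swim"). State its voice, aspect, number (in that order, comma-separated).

Segment: yutsinu-ne-n-i.
voice: -ne → reflexive.
aspect: -n → progressive.
number: -i → plural.

reflexive, progressive, plural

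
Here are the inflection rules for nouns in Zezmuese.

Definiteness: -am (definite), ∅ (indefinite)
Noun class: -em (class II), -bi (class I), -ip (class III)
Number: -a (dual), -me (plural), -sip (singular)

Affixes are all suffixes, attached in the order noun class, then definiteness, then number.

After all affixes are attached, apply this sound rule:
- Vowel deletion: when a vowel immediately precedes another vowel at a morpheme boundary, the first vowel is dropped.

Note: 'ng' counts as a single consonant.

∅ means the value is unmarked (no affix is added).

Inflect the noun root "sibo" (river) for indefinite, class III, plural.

sibipme

Attach noun class class III -ip → siboip.
definiteness = indefinite: zero marking, form stays siboip.
Attach number plural -me → siboipme.
Apply vowel deletion: siboipme → sibipme.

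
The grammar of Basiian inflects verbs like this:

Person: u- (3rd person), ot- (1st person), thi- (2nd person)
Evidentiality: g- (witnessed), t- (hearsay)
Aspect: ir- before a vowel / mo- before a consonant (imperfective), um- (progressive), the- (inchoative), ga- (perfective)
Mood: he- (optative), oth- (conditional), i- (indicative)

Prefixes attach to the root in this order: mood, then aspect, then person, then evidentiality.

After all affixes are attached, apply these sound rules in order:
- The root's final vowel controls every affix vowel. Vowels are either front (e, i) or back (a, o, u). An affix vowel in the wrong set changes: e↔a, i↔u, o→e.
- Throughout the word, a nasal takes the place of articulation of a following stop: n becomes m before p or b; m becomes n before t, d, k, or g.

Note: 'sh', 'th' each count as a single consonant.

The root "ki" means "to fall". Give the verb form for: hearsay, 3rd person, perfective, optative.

tigeheki

Attach mood optative he- → heki.
Attach aspect perfective ga- → gaheki.
Attach person 3rd person u- → ugaheki.
Attach evidentiality hearsay t- → tugaheki.
Apply vowel harmony: tugaheki → tigeheki.
Nasal assimilation: no change.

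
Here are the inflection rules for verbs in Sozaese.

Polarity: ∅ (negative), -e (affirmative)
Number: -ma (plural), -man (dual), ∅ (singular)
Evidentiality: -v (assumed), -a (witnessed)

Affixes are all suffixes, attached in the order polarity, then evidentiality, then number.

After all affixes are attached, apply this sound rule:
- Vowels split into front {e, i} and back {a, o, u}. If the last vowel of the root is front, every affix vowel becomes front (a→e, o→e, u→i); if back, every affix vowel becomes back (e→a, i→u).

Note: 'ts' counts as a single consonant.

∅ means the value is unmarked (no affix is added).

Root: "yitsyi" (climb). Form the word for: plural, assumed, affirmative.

Attach polarity affirmative -e → yitsyie.
Attach evidentiality assumed -v → yitsyiev.
Attach number plural -ma → yitsyievma.
Apply vowel harmony: yitsyievma → yitsyievme.

yitsyievme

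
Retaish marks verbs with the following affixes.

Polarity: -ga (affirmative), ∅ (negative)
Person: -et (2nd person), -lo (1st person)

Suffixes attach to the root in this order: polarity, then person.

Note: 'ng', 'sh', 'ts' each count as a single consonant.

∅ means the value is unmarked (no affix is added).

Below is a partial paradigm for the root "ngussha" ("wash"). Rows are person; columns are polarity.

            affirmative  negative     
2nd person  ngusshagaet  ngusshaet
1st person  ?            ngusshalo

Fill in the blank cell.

ngusshagalo

Attach polarity affirmative -ga → ngusshaga.
Attach person 1st person -lo → ngusshagalo.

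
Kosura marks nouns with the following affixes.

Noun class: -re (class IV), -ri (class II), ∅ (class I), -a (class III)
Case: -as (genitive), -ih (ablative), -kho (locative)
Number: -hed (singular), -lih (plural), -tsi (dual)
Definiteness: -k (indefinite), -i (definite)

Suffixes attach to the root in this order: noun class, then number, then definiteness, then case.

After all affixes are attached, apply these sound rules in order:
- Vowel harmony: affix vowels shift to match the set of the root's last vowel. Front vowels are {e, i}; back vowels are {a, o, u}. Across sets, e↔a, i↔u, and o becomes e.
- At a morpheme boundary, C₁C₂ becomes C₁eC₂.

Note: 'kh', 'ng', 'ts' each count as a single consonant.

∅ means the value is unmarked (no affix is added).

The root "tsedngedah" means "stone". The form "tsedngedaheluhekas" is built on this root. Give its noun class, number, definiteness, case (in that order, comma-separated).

class I, plural, indefinite, genitive

Segment: tsedngedah-lih-k-as.
noun class: ∅ → class I.
number: -lih → plural.
definiteness: -k → indefinite.
case: -as → genitive.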